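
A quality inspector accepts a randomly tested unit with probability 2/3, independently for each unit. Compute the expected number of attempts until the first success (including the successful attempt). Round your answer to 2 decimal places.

1.50

For a geometric distribution, E[trials] = 1/p = 1/(2/3) = 3/2.
≈ 1.50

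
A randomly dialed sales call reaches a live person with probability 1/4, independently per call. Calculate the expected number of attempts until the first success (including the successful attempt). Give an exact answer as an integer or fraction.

4

For a geometric distribution, E[trials] = 1/p = 1/(1/4) = 4.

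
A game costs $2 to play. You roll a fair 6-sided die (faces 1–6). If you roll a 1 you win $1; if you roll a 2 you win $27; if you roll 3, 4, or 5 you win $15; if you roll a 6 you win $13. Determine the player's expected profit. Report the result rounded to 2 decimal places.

$12.33

E[payout] = (1/6)·1 + (1/6)·13 + (1/2)·15 + (1/6)·27 = 43/3
Expected profit = 43/3 − 2 = 37/3 ≈ $12.33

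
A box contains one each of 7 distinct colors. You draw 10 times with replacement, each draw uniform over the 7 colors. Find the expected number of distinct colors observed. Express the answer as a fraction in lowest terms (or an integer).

222009073/40353607

Let Xⱼ=1 if type j appears at least once. P(Xⱼ=1) = 1 − ((7−1)/7)^10 = 222009073/282475249.
E[#distinct] = 7·222009073/282475249 = 222009073/40353607.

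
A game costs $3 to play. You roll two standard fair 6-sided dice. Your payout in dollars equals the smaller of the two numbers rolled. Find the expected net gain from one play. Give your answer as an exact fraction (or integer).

-17/36 dollars

Distribution of the smaller of the two numbers rolled: 1 w.p. 11/36, 2 w.p. 1/4, 3 w.p. 7/36, 4 w.p. 5/36, 5 w.p. 1/12, 6 w.p. 1/36
E[payout] = (11/36)·1 + (1/4)·2 + (7/36)·3 + (5/36)·4 + (1/12)·5 + (1/36)·6 = 91/36
Expected profit = 91/36 − 3 = -17/36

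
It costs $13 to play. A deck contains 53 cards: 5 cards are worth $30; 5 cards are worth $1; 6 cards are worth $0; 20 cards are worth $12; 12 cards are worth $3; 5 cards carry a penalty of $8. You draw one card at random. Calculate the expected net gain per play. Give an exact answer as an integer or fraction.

-298/53 dollars

E[payout] = (5/53)·30 + (5/53)·1 + (6/53)·0 + (20/53)·12 + (12/53)·3 + (5/53)·(-8) = 391/53
Expected profit = 391/53 − 13 = -298/53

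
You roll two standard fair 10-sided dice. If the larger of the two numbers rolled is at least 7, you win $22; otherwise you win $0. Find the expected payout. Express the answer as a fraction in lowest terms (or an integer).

E[payout] = (9/25)·0 + (16/25)·22 = 352/25

352/25 dollars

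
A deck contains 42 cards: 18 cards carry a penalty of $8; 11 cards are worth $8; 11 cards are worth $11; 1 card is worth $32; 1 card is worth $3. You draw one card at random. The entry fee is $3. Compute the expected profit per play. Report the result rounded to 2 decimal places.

-$0.62

E[payout] = (18/42)·(-8) + (11/42)·8 + (11/42)·11 + (1/42)·32 + (1/42)·3 = 50/21
Expected profit = 50/21 − 3 = -13/21 ≈ -$0.62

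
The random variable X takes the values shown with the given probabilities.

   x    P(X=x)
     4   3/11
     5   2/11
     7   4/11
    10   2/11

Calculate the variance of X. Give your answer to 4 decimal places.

E[X] = (3/11)·4 + (2/11)·5 + (4/11)·7 + (2/11)·10 = 70/11
E[X²] = (3/11)·16 + (2/11)·25 + (4/11)·49 + (2/11)·100 = 494/11
Var(X) = 494/11 − (70/11)² = 534/121 ≈ 4.4132

4.4132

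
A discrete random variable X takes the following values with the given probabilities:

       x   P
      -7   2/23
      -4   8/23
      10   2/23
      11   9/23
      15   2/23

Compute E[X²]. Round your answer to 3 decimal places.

85.435

E[X²] = (2/23)·49 + (8/23)·16 + (2/23)·100 + (9/23)·121 + (2/23)·225
     = 1965/23 ≈ 85.435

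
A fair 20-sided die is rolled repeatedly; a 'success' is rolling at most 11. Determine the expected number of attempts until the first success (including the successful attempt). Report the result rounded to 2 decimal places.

1.82

For a geometric distribution, E[trials] = 1/p = 1/(11/20) = 20/11.
≈ 1.82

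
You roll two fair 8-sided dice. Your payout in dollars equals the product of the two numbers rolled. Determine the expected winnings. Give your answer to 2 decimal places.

Distribution of the product of the two numbers rolled: 1 w.p. 1/64, 2 w.p. 1/32, 3 w.p. 1/32, 4 w.p. 3/64, 5 w.p. 1/32, 6 w.p. 1/16, …
E[payout] = (1/64)·1 + (1/32)·2 + (1/32)·3 + (3/64)·4 + (1/32)·5 + (1/16)·6 + (1/32)·7 + (1/16)·8 + (1/64)·9 + (1/32)·10 + (1/16)·12 + (1/32)·14 + (1/32)·15 + (3/64)·16 + (1/32)·18 + (1/32)·20 + (1/32)·21 + (1/16)·24 + (1/64)·25 + (1/32)·28 + (1/32)·30 + (1/32)·32 + (1/32)·35 + (1/64)·36 + (1/32)·40 + (1/32)·42 + (1/32)·48 + (1/64)·49 + (1/32)·56 + (1/64)·64 = 81/4
≈ $20.25

$20.25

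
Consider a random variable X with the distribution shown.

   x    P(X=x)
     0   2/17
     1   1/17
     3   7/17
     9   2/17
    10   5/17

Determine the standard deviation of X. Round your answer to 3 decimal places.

E[X] = 90/17, E[X²] = 726/17
Var(X) = E[X²] − (E[X])² = 726/17 − 8100/289 = 4242/289
SD(X) = √(4242/289) ≈ 3.831

3.831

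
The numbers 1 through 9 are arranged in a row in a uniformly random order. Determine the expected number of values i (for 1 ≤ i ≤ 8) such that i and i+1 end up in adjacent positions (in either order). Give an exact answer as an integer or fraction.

16/9

For each i ∈ {1,…,8}, let Xᵢ = 1 if i and i+1 are adjacent. P(Xᵢ=1) = 2·(9−1)!/9! = 2/9.
By linearity, E[ΣXᵢ] = (8)·(2/9) = 16/9.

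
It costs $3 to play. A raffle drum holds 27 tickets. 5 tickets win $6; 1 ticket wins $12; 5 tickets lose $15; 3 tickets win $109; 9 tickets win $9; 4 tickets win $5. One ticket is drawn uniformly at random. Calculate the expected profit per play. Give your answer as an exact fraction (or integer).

314/27 dollars

E[payout] = (5/27)·6 + (1/27)·12 + (5/27)·(-15) + (3/27)·109 + (9/27)·9 + (4/27)·5 = 395/27
Expected profit = 395/27 − 3 = 314/27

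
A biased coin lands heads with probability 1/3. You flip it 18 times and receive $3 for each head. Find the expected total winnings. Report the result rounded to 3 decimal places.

E[#heads] = 18·1/3 = 6 (linearity over flips).
E[winnings] = 3·6 = 18.
≈ 18.000

$18.000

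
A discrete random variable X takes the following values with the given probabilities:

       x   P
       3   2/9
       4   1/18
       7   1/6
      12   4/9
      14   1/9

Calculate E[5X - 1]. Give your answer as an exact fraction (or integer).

E[5x-1] = (2/9)·14 + (1/18)·19 + (1/6)·34 + (4/9)·59 + (1/9)·69
     = 787/18

787/18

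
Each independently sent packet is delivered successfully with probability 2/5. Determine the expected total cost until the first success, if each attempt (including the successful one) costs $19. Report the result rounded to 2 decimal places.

$47.50

E[#attempts] = 1/p = 5/2; E[cost] = 19·5/2 = 95/2.
≈ 47.50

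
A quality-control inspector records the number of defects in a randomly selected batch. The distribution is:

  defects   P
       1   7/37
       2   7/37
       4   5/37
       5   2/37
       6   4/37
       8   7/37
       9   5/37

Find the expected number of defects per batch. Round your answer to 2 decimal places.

E[X] = (7/37)·1 + (7/37)·2 + (5/37)·4 + (2/37)·5 + (4/37)·6 + (7/37)·8 + (5/37)·9
     = 176/37 ≈ 4.76

4.76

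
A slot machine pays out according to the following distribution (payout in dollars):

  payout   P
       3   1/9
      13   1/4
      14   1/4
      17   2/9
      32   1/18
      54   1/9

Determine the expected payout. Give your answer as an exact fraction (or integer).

E[X] = (1/9)·3 + (1/4)·13 + (1/4)·14 + (2/9)·17 + (1/18)·32 + (1/9)·54
     = 671/36

671/36 dollars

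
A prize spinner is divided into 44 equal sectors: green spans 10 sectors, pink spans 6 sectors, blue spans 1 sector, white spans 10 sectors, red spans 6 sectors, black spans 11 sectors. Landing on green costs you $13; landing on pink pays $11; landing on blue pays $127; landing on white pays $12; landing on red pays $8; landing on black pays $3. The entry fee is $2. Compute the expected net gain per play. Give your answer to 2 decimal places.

E[payout] = (10/44)·(-13) + (6/44)·11 + (1/44)·127 + (10/44)·12 + (6/44)·8 + (11/44)·3 = 6
Expected profit = 6 − 2 = 4 ≈ $4.00

$4.00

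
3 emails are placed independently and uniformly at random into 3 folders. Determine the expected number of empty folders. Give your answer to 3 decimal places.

Let Xⱼ=1 if folder j is empty. P(Xⱼ=1) = ((3-1)/3)^3 = 8/27.
By linearity, E[#empty] = 3·8/27 = 8/9.
≈ 0.889

0.889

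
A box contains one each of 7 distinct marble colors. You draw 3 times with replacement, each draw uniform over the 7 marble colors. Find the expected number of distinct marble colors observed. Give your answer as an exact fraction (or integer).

Let Xⱼ=1 if type j appears at least once. P(Xⱼ=1) = 1 − ((7−1)/7)^3 = 127/343.
E[#distinct] = 7·127/343 = 127/49.

127/49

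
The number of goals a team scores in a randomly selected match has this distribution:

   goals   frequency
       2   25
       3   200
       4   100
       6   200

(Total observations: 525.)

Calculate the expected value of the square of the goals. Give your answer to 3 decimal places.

Total = 525, so P(goals=2) = 25/525, etc.
E[X²] = (1/21)·4 + (8/21)·9 + (4/21)·16 + (8/21)·36
     = 428/21 ≈ 20.381

20.381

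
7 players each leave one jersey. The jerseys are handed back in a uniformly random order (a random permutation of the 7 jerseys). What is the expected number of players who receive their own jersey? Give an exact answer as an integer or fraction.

1

Let Xᵢ = 1 if person i gets their own jersey. For each i, P(Xᵢ=1) = 1/7.
By linearity of expectation, E[X₁+…+X_7] = 7·(1/7) = 1.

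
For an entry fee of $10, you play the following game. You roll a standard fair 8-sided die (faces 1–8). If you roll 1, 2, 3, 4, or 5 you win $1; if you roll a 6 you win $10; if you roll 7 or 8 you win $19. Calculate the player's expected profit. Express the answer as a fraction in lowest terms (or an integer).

E[payout] = (5/8)·1 + (1/8)·10 + (1/4)·19 = 53/8
Expected profit = 53/8 − 10 = -27/8

-27/8 dollars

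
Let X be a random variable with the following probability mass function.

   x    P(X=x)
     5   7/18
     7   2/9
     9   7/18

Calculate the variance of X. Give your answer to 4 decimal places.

3.1111

E[X] = (7/18)·5 + (2/9)·7 + (7/18)·9 = 7
E[X²] = (7/18)·25 + (2/9)·49 + (7/18)·81 = 469/9
Var(X) = 469/9 − (7)² = 28/9 ≈ 3.1111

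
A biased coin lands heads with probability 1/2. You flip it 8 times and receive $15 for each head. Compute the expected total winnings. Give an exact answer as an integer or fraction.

$60

E[#heads] = 8·1/2 = 4 (linearity over flips).
E[winnings] = 15·4 = 60.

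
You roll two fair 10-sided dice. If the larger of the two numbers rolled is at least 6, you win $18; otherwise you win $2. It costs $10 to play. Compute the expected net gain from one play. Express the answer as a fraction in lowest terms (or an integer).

E[payout] = (1/4)·2 + (3/4)·18 = 14
Expected profit = 14 − 10 = 4

$4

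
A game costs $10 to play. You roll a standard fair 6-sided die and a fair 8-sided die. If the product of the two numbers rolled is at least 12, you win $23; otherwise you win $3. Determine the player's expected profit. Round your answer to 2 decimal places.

$4.25

E[payout] = (7/16)·3 + (9/16)·23 = 57/4
Expected profit = 57/4 − 10 = 17/4 ≈ $4.25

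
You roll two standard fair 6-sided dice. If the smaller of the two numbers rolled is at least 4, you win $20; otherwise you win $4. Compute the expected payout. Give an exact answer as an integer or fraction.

E[payout] = (3/4)·4 + (1/4)·20 = 8

$8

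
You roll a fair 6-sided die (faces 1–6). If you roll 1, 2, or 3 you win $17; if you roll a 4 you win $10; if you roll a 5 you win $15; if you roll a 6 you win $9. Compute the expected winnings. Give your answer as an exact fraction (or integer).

85/6 dollars

E[payout] = (1/6)·9 + (1/6)·10 + (1/6)·15 + (1/2)·17 = 85/6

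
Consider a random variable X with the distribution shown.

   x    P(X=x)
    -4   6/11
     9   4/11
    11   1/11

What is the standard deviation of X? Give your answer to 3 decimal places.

E[X] = 23/11, E[X²] = 541/11
Var(X) = E[X²] − (E[X])² = 541/11 − 529/121 = 5422/121
SD(X) = √(5422/121) ≈ 6.694

6.694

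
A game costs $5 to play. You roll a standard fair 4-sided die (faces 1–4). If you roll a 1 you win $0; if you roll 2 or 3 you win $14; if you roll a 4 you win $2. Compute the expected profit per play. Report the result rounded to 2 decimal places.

E[payout] = (1/4)·0 + (1/4)·2 + (1/2)·14 = 15/2
Expected profit = 15/2 − 5 = 5/2 ≈ $2.50

$2.50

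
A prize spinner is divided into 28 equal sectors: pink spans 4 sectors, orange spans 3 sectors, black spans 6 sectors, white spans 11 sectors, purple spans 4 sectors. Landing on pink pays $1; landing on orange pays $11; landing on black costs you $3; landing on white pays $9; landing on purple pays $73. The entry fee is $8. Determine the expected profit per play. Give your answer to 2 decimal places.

E[payout] = (4/28)·1 + (3/28)·11 + (6/28)·(-3) + (11/28)·9 + (4/28)·73 = 205/14
Expected profit = 205/14 − 8 = 93/14 ≈ $6.64

$6.64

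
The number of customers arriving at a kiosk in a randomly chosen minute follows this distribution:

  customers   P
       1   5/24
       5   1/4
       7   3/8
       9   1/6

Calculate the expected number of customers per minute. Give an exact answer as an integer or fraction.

E[X] = (5/24)·1 + (1/4)·5 + (3/8)·7 + (1/6)·9
     = 67/12

67/12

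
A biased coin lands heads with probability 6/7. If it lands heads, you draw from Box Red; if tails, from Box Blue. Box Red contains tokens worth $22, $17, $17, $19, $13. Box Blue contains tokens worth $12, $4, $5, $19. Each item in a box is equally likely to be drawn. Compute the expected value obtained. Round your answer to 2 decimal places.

E[X | Box Red] = (22 + 17 + 17 + 19 + 13)/5 = 88/5
E[X | Box Blue] = (12 + 4 + 5 + 19)/4 = 10
E[X] = (6/7)·88/5 + (1/7)·10 = 578/35 ≈ 16.51

$16.51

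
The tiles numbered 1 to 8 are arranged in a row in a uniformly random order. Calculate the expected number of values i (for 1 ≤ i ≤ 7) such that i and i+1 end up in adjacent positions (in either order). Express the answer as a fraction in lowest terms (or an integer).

For each i ∈ {1,…,7}, let Xᵢ = 1 if i and i+1 are adjacent. P(Xᵢ=1) = 2·(8−1)!/8! = 2/8.
By linearity, E[ΣXᵢ] = (7)·(2/8) = 7/4.

7/4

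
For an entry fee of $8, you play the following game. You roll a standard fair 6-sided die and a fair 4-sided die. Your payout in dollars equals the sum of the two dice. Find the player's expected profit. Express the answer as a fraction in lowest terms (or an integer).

-$2

Distribution of the sum of the two dice: 2 w.p. 1/24, 3 w.p. 1/12, 4 w.p. 1/8, 5 w.p. 1/6, 6 w.p. 1/6, 7 w.p. 1/6, …
E[payout] = (1/24)·2 + (1/12)·3 + (1/8)·4 + (1/6)·5 + (1/6)·6 + (1/6)·7 + (1/8)·8 + (1/12)·9 + (1/24)·10 = 6
Expected profit = 6 − 8 = -2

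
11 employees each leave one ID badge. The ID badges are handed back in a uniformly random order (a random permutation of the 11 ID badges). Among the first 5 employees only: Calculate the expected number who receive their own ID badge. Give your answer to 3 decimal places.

0.455

Let Xᵢ = 1 if person i gets their own ID badge. For each i, P(Xᵢ=1) = 1/11.
By linearity of expectation, E[X₁+…+X_5] = 5·(1/11) = 5/11.
≈ 0.455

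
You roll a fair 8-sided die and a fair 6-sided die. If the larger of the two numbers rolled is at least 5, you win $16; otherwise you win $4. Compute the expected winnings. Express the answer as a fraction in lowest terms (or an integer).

E[payout] = (1/3)·4 + (2/3)·16 = 12

$12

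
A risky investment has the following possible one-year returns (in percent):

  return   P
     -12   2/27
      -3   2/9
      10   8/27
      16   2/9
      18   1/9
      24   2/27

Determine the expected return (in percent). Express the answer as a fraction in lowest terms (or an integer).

E[X] = (2/27)·(-12) + (2/9)·(-3) + (8/27)·10 + (2/9)·16 + (1/9)·18 + (2/27)·24
     = 236/27

236/27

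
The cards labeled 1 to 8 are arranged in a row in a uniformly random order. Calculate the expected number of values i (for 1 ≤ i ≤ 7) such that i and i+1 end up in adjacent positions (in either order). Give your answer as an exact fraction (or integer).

For each i ∈ {1,…,7}, let Xᵢ = 1 if i and i+1 are adjacent. P(Xᵢ=1) = 2·(8−1)!/8! = 2/8.
By linearity, E[ΣXᵢ] = (7)·(2/8) = 7/4.

7/4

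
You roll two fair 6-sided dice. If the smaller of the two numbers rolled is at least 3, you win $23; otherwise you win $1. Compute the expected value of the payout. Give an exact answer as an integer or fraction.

E[payout] = (5/9)·1 + (4/9)·23 = 97/9

97/9 dollars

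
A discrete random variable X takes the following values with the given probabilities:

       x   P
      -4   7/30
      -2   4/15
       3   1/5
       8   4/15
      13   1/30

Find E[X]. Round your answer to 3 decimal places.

1.700

E[X] = (7/30)·(-4) + (4/15)·(-2) + (1/5)·3 + (4/15)·8 + (1/30)·13
     = 17/10 ≈ 1.700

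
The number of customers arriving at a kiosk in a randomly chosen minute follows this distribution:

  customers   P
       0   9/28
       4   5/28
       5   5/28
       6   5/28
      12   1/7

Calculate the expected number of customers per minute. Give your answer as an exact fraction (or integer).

E[X] = (9/28)·0 + (5/28)·4 + (5/28)·5 + (5/28)·6 + (1/7)·12
     = 123/28

123/28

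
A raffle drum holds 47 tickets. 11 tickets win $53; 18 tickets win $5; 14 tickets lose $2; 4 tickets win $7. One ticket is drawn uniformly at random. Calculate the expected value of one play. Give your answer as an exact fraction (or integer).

673/47 dollars

E[payout] = (11/47)·53 + (18/47)·5 + (14/47)·(-2) + (4/47)·7 = 673/47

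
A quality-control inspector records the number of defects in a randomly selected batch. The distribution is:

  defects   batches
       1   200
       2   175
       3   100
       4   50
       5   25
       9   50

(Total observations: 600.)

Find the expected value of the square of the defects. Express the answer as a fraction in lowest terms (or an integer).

Total = 600, so P(defects=1) = 200/600, etc.
E[X²] = (1/3)·1 + (7/24)·4 + (1/6)·9 + (1/12)·16 + (1/24)·25 + (1/12)·81
     = 97/8

97/8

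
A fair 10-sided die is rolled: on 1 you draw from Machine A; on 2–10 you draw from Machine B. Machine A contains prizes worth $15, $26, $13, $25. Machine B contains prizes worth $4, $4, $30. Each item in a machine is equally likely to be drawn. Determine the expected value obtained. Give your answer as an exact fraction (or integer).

E[X | Machine A] = (15 + 26 + 13 + 25)/4 = 79/4
E[X | Machine B] = (4 + 4 + 30)/3 = 38/3
E[X] = (1/10)·79/4 + (9/10)·38/3 = 107/8

107/8 dollars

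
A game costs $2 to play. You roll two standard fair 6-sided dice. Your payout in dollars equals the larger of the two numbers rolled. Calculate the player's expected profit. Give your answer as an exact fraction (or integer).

Distribution of the larger of the two numbers rolled: 1 w.p. 1/36, 2 w.p. 1/12, 3 w.p. 5/36, 4 w.p. 7/36, 5 w.p. 1/4, 6 w.p. 11/36
E[payout] = (1/36)·1 + (1/12)·2 + (5/36)·3 + (7/36)·4 + (1/4)·5 + (11/36)·6 = 161/36
Expected profit = 161/36 − 2 = 89/36

89/36 dollars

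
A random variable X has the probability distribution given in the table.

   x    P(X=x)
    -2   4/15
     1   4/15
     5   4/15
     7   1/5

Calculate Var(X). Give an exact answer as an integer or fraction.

E[X] = (4/15)·(-2) + (4/15)·1 + (4/15)·5 + (1/5)·7 = 37/15
E[X²] = (4/15)·4 + (4/15)·1 + (4/15)·25 + (1/5)·49 = 89/5
Var(X) = 89/5 − (37/15)² = 2636/225

2636/225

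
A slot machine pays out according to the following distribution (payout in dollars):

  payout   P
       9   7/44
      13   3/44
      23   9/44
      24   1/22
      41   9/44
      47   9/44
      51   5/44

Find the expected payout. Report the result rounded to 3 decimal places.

E[X] = (7/44)·9 + (3/44)·13 + (9/44)·23 + (1/22)·24 + (9/44)·41 + (9/44)·47 + (5/44)·51
     = 351/11 ≈ 31.909

$31.909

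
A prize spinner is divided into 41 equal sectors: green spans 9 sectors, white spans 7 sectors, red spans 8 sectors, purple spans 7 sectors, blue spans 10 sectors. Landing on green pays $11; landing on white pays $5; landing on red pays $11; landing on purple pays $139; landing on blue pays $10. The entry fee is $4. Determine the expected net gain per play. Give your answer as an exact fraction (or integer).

E[payout] = (9/41)·11 + (7/41)·5 + (8/41)·11 + (7/41)·139 + (10/41)·10 = 1295/41
Expected profit = 1295/41 − 4 = 1131/41

1131/41 dollars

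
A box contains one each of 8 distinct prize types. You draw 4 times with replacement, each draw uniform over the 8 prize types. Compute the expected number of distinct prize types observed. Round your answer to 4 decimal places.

Let Xⱼ=1 if type j appears at least once. P(Xⱼ=1) = 1 − ((8−1)/8)^4 = 1695/4096.
E[#distinct] = 8·1695/4096 = 1695/512.
≈ 3.3105

3.3105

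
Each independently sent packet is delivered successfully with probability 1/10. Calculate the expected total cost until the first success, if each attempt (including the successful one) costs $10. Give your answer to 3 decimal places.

E[#attempts] = 1/p = 10; E[cost] = 10·10 = 100.
≈ 100.000

$100.000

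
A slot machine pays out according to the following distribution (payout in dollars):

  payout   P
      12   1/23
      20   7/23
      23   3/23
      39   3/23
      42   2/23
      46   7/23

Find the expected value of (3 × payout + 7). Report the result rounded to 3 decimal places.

104.043

E[3x+7] = (1/23)·43 + (7/23)·67 + (3/23)·76 + (3/23)·124 + (2/23)·133 + (7/23)·145
     = 2393/23 ≈ 104.043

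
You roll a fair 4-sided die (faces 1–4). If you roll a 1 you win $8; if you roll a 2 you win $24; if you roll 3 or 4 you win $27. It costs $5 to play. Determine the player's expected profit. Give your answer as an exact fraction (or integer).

33/2 dollars

E[payout] = (1/4)·8 + (1/4)·24 + (1/2)·27 = 43/2
Expected profit = 43/2 − 5 = 33/2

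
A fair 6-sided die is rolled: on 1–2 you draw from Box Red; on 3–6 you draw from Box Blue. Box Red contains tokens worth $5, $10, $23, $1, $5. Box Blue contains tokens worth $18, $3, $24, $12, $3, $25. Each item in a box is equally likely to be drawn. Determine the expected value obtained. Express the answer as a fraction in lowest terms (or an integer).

E[X | Box Red] = (5 + 10 + 23 + 1 + 5)/5 = 44/5
E[X | Box Blue] = (18 + 3 + 24 + 12 + 3 + 25)/6 = 85/6
E[X] = (1/3)·44/5 + (2/3)·85/6 = 557/45

557/45 dollars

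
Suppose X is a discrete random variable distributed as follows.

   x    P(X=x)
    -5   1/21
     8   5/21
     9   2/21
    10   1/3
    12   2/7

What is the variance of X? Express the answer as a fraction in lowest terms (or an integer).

E[X] = (1/21)·(-5) + (5/21)·8 + (2/21)·9 + (1/3)·10 + (2/7)·12 = 65/7
E[X²] = (1/21)·25 + (5/21)·64 + (2/21)·81 + (1/3)·100 + (2/7)·144 = 2071/21
Var(X) = 2071/21 − (65/7)² = 1822/147

1822/147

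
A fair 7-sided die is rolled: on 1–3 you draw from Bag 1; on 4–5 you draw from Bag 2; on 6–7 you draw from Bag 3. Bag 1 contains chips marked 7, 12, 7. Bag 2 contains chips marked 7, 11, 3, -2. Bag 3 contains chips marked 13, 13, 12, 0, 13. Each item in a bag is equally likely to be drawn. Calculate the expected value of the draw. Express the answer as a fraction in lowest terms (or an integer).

E[X | Bag 1] = (7 + 12 + 7)/3 = 26/3
E[X | Bag 2] = (7 + 11 + 3 − 2)/4 = 19/4
E[X | Bag 3] = (13 + 13 + 12 + 0 + 13)/5 = 51/5
E[X] = (3/7)·26/3 + (2/7)·19/4 + (2/7)·51/5 = 559/70

559/70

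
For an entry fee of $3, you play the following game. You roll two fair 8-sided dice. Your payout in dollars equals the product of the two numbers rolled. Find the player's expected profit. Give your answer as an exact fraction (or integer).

Distribution of the product of the two numbers rolled: 1 w.p. 1/64, 2 w.p. 1/32, 3 w.p. 1/32, 4 w.p. 3/64, 5 w.p. 1/32, 6 w.p. 1/16, …
E[payout] = (1/64)·1 + (1/32)·2 + (1/32)·3 + (3/64)·4 + (1/32)·5 + (1/16)·6 + (1/32)·7 + (1/16)·8 + (1/64)·9 + (1/32)·10 + (1/16)·12 + (1/32)·14 + (1/32)·15 + (3/64)·16 + (1/32)·18 + (1/32)·20 + (1/32)·21 + (1/16)·24 + (1/64)·25 + (1/32)·28 + (1/32)·30 + (1/32)·32 + (1/32)·35 + (1/64)·36 + (1/32)·40 + (1/32)·42 + (1/32)·48 + (1/64)·49 + (1/32)·56 + (1/64)·64 = 81/4
Expected profit = 81/4 − 3 = 69/4

69/4 dollars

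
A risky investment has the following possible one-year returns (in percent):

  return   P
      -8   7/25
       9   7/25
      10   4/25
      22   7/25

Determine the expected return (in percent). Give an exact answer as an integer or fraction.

E[X] = (7/25)·(-8) + (7/25)·9 + (4/25)·10 + (7/25)·22
     = 201/25

201/25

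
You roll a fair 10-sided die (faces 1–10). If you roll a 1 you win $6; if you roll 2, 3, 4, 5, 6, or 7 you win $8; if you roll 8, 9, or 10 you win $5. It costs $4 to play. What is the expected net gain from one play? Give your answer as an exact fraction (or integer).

29/10 dollars

E[payout] = (3/10)·5 + (1/10)·6 + (3/5)·8 = 69/10
Expected profit = 69/10 − 4 = 29/10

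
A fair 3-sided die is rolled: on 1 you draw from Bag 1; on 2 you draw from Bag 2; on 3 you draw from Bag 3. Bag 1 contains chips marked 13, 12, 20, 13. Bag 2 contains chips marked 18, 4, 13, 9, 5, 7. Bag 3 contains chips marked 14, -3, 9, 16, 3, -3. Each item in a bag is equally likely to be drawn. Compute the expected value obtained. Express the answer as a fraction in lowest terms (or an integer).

E[X | Bag 1] = (13 + 12 + 20 + 13)/4 = 29/2
E[X | Bag 2] = (18 + 4 + 13 + 9 + 5 + 7)/6 = 28/3
E[X | Bag 3] = (14 − 3 + 9 + 16 + 3 − 3)/6 = 6
E[X] = (1/3)·29/2 + (1/3)·28/3 + (1/3)·6 = 179/18

179/18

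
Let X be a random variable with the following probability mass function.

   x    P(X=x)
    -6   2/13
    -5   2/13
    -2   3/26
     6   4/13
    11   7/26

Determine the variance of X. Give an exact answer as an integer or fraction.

E[X] = (2/13)·(-6) + (2/13)·(-5) + (3/26)·(-2) + (4/13)·6 + (7/26)·11 = 75/26
E[X²] = (2/13)·36 + (2/13)·25 + (3/26)·4 + (4/13)·36 + (7/26)·121 = 107/2
Var(X) = 107/2 − (75/26)² = 30541/676

30541/676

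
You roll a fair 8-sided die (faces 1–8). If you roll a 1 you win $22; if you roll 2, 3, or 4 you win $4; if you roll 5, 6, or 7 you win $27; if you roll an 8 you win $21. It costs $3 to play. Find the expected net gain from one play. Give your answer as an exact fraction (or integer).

E[payout] = (3/8)·4 + (1/8)·21 + (1/8)·22 + (3/8)·27 = 17
Expected profit = 17 − 3 = 14

$14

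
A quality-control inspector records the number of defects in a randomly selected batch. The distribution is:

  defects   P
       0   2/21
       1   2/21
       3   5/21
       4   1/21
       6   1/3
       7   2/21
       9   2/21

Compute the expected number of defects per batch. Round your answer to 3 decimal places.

4.524

E[X] = (2/21)·0 + (2/21)·1 + (5/21)·3 + (1/21)·4 + (1/3)·6 + (2/21)·7 + (2/21)·9
     = 95/21 ≈ 4.524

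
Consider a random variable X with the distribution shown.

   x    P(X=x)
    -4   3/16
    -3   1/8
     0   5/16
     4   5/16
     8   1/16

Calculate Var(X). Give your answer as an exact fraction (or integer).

E[X] = (3/16)·(-4) + (1/8)·(-3) + (5/16)·0 + (5/16)·4 + (1/16)·8 = 5/8
E[X²] = (3/16)·16 + (1/8)·9 + (5/16)·0 + (5/16)·16 + (1/16)·64 = 105/8
Var(X) = 105/8 − (5/8)² = 815/64

815/64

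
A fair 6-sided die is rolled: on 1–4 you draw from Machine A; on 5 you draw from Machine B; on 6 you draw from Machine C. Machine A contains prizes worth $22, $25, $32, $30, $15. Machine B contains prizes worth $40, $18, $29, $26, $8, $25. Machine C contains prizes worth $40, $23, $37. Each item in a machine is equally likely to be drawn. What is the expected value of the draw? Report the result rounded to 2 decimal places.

E[X | Machine A] = (22 + 25 + 32 + 30 + 15)/5 = 124/5
E[X | Machine B] = (40 + 18 + 29 + 26 + 8 + 25)/6 = 73/3
E[X | Machine C] = (40 + 23 + 37)/3 = 100/3
E[X] = (2/3)·124/5 + (1/6)·73/3 + (1/6)·100/3 = 2353/90 ≈ 26.14

$26.14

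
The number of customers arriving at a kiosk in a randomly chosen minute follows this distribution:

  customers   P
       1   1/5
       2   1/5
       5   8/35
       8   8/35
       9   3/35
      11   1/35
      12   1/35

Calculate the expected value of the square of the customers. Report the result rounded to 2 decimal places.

35.86

E[X²] = (1/5)·1 + (1/5)·4 + (8/35)·25 + (8/35)·64 + (3/35)·81 + (1/35)·121 + (1/35)·144
     = 251/7 ≈ 35.86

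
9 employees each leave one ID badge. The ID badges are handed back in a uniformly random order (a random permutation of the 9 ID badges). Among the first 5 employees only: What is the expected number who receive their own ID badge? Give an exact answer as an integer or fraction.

Let Xᵢ = 1 if person i gets their own ID badge. For each i, P(Xᵢ=1) = 1/9.
By linearity of expectation, E[X₁+…+X_5] = 5·(1/9) = 5/9.

5/9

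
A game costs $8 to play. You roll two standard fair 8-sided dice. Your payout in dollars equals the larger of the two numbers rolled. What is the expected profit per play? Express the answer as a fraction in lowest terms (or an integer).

Distribution of the larger of the two numbers rolled: 1 w.p. 1/64, 2 w.p. 3/64, 3 w.p. 5/64, 4 w.p. 7/64, 5 w.p. 9/64, 6 w.p. 11/64, …
E[payout] = (1/64)·1 + (3/64)·2 + (5/64)·3 + (7/64)·4 + (9/64)·5 + (11/64)·6 + (13/64)·7 + (15/64)·8 = 93/16
Expected profit = 93/16 − 8 = -35/16

-35/16 dollars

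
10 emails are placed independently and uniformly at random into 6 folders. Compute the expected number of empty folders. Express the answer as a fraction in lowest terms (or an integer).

Let Xⱼ=1 if folder j is empty. P(Xⱼ=1) = ((6-1)/6)^10 = 9765625/60466176.
By linearity, E[#empty] = 6·9765625/60466176 = 9765625/10077696.

9765625/10077696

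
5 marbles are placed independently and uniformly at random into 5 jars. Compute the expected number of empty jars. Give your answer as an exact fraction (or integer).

Let Xⱼ=1 if jar j is empty. P(Xⱼ=1) = ((5-1)/5)^5 = 1024/3125.
By linearity, E[#empty] = 5·1024/3125 = 1024/625.

1024/625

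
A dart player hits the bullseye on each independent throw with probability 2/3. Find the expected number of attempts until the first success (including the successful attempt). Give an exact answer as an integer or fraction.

For a geometric distribution, E[trials] = 1/p = 1/(2/3) = 3/2.

3/2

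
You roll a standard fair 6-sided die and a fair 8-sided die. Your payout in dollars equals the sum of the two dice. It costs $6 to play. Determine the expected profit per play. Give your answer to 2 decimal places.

$2.00

Distribution of the sum of the two dice: 2 w.p. 1/48, 3 w.p. 1/24, 4 w.p. 1/16, 5 w.p. 1/12, 6 w.p. 5/48, 7 w.p. 1/8, …
E[payout] = (1/48)·2 + (1/24)·3 + (1/16)·4 + (1/12)·5 + (5/48)·6 + (1/8)·7 + (1/8)·8 + (1/8)·9 + (5/48)·10 + (1/12)·11 + (1/16)·12 + (1/24)·13 + (1/48)·14 = 8
Expected profit = 8 − 6 = 2 ≈ $2.00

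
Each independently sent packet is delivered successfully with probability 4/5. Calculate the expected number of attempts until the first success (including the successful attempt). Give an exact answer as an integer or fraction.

For a geometric distribution, E[trials] = 1/p = 1/(4/5) = 5/4.

5/4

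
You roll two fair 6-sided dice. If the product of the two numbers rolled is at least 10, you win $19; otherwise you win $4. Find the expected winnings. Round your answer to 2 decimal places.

E[payout] = (17/36)·4 + (19/36)·19 = 143/12
≈ $11.92

$11.92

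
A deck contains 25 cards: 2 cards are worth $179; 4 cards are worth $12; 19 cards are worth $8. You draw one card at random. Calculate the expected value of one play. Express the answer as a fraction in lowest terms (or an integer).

558/25 dollars

E[payout] = (2/25)·179 + (4/25)·12 + (19/25)·8 = 558/25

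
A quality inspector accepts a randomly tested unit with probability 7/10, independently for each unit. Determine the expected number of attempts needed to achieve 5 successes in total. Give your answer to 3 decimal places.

By linearity (sum of 5 independent geometric waits), E[trials] = 5/p = 5/(7/10) = 50/7.
≈ 7.143

7.143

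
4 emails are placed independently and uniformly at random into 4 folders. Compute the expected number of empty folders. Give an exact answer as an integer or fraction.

81/64

Let Xⱼ=1 if folder j is empty. P(Xⱼ=1) = ((4-1)/4)^4 = 81/256.
By linearity, E[#empty] = 4·81/256 = 81/64.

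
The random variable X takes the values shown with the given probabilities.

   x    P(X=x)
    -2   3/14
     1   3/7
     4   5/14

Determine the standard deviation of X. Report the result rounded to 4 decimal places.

E[X] = 10/7, E[X²] = 7
Var(X) = E[X²] − (E[X])² = 7 − 100/49 = 243/49
SD(X) = √(243/49) ≈ 2.2269

2.2269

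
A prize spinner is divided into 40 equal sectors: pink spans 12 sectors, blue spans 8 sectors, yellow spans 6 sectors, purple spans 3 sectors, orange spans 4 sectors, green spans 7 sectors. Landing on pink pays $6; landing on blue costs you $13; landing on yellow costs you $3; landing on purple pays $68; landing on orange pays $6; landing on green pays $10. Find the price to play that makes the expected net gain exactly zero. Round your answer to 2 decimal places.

$6.20

E[payout] = (12/40)·6 + (8/40)·(-13) + (6/40)·(-3) + (3/40)·68 + (4/40)·6 + (7/40)·10 = 31/5
Fair fee = E[payout] = 31/5 ≈ $6.20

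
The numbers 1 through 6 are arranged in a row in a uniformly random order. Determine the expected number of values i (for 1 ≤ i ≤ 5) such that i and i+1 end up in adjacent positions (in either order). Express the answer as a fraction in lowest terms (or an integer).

5/3

For each i ∈ {1,…,5}, let Xᵢ = 1 if i and i+1 are adjacent. P(Xᵢ=1) = 2·(6−1)!/6! = 2/6.
By linearity, E[ΣXᵢ] = (5)·(2/6) = 5/3.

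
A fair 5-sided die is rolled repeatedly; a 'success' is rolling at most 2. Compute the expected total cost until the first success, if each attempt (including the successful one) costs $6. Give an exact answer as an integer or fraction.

$15

E[#attempts] = 1/p = 5/2; E[cost] = 6·5/2 = 15.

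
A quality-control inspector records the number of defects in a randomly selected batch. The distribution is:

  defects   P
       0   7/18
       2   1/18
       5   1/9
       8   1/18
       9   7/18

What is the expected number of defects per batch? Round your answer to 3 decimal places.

4.611

E[X] = (7/18)·0 + (1/18)·2 + (1/9)·5 + (1/18)·8 + (7/18)·9
     = 83/18 ≈ 4.611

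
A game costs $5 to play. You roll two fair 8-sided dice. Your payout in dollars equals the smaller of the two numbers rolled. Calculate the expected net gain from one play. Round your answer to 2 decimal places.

-$1.81

Distribution of the smaller of the two numbers rolled: 1 w.p. 15/64, 2 w.p. 13/64, 3 w.p. 11/64, 4 w.p. 9/64, 5 w.p. 7/64, 6 w.p. 5/64, …
E[payout] = (15/64)·1 + (13/64)·2 + (11/64)·3 + (9/64)·4 + (7/64)·5 + (5/64)·6 + (3/64)·7 + (1/64)·8 = 51/16
Expected profit = 51/16 − 5 = -29/16 ≈ -$1.81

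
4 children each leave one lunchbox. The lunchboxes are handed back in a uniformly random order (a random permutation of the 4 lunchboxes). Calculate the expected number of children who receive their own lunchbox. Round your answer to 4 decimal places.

1.0000

Let Xᵢ = 1 if person i gets their own lunchbox. For each i, P(Xᵢ=1) = 1/4.
By linearity of expectation, E[X₁+…+X_4] = 4·(1/4) = 1.
≈ 1.0000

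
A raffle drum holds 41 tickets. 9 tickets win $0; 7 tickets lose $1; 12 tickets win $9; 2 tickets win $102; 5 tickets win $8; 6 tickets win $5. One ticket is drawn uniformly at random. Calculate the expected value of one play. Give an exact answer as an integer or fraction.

375/41 dollars

E[payout] = (9/41)·0 + (7/41)·(-1) + (12/41)·9 + (2/41)·102 + (5/41)·8 + (6/41)·5 = 375/41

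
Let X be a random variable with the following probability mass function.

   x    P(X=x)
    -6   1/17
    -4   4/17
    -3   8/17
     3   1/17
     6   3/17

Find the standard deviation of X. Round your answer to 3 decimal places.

3.852

E[X] = -25/17, E[X²] = 17
Var(X) = E[X²] − (E[X])² = 17 − 625/289 = 4288/289
SD(X) = √(4288/289) ≈ 3.852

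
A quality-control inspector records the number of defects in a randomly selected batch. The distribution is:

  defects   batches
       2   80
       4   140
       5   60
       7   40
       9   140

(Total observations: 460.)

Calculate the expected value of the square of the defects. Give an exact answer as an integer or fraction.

868/23

Total = 460, so P(defects=2) = 80/460, etc.
E[X²] = (4/23)·4 + (7/23)·16 + (3/23)·25 + (2/23)·49 + (7/23)·81
     = 868/23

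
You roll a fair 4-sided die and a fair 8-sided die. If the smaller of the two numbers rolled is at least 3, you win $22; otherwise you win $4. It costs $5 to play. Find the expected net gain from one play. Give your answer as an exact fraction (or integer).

23/4 dollars

E[payout] = (5/8)·4 + (3/8)·22 = 43/4
Expected profit = 43/4 − 5 = 23/4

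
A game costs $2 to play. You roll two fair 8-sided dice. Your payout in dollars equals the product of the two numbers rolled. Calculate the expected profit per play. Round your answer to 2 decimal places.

$18.25

Distribution of the product of the two numbers rolled: 1 w.p. 1/64, 2 w.p. 1/32, 3 w.p. 1/32, 4 w.p. 3/64, 5 w.p. 1/32, 6 w.p. 1/16, …
E[payout] = (1/64)·1 + (1/32)·2 + (1/32)·3 + (3/64)·4 + (1/32)·5 + (1/16)·6 + (1/32)·7 + (1/16)·8 + (1/64)·9 + (1/32)·10 + (1/16)·12 + (1/32)·14 + (1/32)·15 + (3/64)·16 + (1/32)·18 + (1/32)·20 + (1/32)·21 + (1/16)·24 + (1/64)·25 + (1/32)·28 + (1/32)·30 + (1/32)·32 + (1/32)·35 + (1/64)·36 + (1/32)·40 + (1/32)·42 + (1/32)·48 + (1/64)·49 + (1/32)·56 + (1/64)·64 = 81/4
Expected profit = 81/4 − 2 = 73/4 ≈ $18.25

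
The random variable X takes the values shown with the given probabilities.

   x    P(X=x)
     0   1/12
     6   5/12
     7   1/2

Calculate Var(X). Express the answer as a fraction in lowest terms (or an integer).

7/2

E[X] = (1/12)·0 + (5/12)·6 + (1/2)·7 = 6
E[X²] = (1/12)·0 + (5/12)·36 + (1/2)·49 = 79/2
Var(X) = 79/2 − (6)² = 7/2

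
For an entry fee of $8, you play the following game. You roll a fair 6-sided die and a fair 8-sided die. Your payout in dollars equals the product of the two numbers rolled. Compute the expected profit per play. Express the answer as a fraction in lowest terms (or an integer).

Distribution of the product of the two numbers rolled: 1 w.p. 1/48, 2 w.p. 1/24, 3 w.p. 1/24, 4 w.p. 1/16, 5 w.p. 1/24, 6 w.p. 1/12, …
E[payout] = (1/48)·1 + (1/24)·2 + (1/24)·3 + (1/16)·4 + (1/24)·5 + (1/12)·6 + (1/48)·7 + (1/16)·8 + (1/48)·9 + (1/24)·10 + (1/12)·12 + (1/48)·14 + (1/24)·15 + (1/24)·16 + (1/24)·18 + (1/24)·20 + (1/48)·21 + (1/16)·24 + (1/48)·25 + (1/48)·28 + (1/24)·30 + (1/48)·32 + (1/48)·35 + (1/48)·36 + (1/48)·40 + (1/48)·42 + (1/48)·48 = 63/4
Expected profit = 63/4 − 8 = 31/4

31/4 dollars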